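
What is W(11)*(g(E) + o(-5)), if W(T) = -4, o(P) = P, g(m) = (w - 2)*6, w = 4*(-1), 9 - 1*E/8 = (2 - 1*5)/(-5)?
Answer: 164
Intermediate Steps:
E = 336/5 (E = 72 - 8*(2 - 1*5)/(-5) = 72 - 8*(2 - 5)*(-1)/5 = 72 - (-24)*(-1)/5 = 72 - 8*⅗ = 72 - 24/5 = 336/5 ≈ 67.200)
w = -4
g(m) = -36 (g(m) = (-4 - 2)*6 = -6*6 = -36)
W(11)*(g(E) + o(-5)) = -4*(-36 - 5) = -4*(-41) = 164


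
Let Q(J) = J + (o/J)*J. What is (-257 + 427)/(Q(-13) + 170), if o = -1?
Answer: 85/78 ≈ 1.0897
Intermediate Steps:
Q(J) = -1 + J (Q(J) = J + (-1/J)*J = J - 1 = -1 + J)
(-257 + 427)/(Q(-13) + 170) = (-257 + 427)/((-1 - 13) + 170) = 170/(-14 + 170) = 170/156 = 170*(1/156) = 85/78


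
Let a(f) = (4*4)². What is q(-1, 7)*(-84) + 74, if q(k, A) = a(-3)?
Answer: -21430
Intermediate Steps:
a(f) = 256 (a(f) = 16² = 256)
q(k, A) = 256
q(-1, 7)*(-84) + 74 = 256*(-84) + 74 = -21504 + 74 = -21430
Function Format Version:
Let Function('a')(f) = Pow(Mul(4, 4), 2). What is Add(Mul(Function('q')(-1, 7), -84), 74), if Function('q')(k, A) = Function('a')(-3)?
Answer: -21430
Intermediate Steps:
Function('a')(f) = 256 (Function('a')(f) = Pow(16, 2) = 256)
Function('q')(k, A) = 256
Add(Mul(Function('q')(-1, 7), -84), 74) = Add(Mul(256, -84), 74) = Add(-21504, 74) = -21430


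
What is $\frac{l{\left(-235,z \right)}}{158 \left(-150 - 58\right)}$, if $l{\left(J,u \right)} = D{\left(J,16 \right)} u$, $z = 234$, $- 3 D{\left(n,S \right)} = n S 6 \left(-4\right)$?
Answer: $\frac{16920}{79} \approx 214.18$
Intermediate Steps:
$D{\left(n,S \right)} = 8 S n$ ($D{\left(n,S \right)} = - \frac{n S 6 \left(-4\right)}{3} = - \frac{n 6 S \left(-4\right)}{3} = - \frac{6 S n \left(-4\right)}{3} = - \frac{\left(-24\right) S n}{3} = 8 S n$)
$l{\left(J,u \right)} = 128 J u$ ($l{\left(J,u \right)} = 8 \cdot 16 J u = 128 J u$)
$\frac{l{\left(-235,z \right)}}{158 \left(-150 - 58\right)} = \frac{128 \left(-235\right) 234}{158 \left(-150 - 58\right)} = - \frac{7038720}{158 \left(-208\right)} = - \frac{7038720}{-32864} = \left(-7038720\right) \left(- \frac{1}{32864}\right) = \frac{16920}{79}$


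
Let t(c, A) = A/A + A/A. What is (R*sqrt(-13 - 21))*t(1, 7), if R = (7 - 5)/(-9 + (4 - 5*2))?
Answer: -4*I*sqrt(34)/15 ≈ -1.5549*I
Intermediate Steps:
R = -2/15 (R = 2/(-9 + (4 - 10)) = 2/(-9 - 6) = 2/(-15) = 2*(-1/15) = -2/15 ≈ -0.13333)
t(c, A) = 2 (t(c, A) = 1 + 1 = 2)
(R*sqrt(-13 - 21))*t(1, 7) = -2*sqrt(-13 - 21)/15*2 = -2*I*sqrt(34)/15*2 = -4*I*sqrt(34)/15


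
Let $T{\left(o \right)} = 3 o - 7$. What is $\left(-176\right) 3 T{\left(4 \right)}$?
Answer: $-2640$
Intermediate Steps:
$T{\left(o \right)} = -7 + 3 o$
$\left(-176\right) 3 T{\left(4 \right)} = \left(-176\right) 3 \left(-7 + 3 \cdot 4\right) = - 528 \left(-7 + 12\right) = \left(-528\right) 5 = -2640$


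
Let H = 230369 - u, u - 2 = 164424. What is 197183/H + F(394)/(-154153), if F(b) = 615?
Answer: 1785635062/597959487 ≈ 2.9862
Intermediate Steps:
u = 164426 (u = 2 + 164424 = 164426)
H = 65943 (H = 230369 - 1*164426 = 230369 - 164426 = 65943)
197183/H + F(394)/(-154153) = 197183/65943 + 615/(-154153) = 197183*(1/65943) + 615*(-1/154153) = 11599/3879 - 615/154153 = 1785635062/597959487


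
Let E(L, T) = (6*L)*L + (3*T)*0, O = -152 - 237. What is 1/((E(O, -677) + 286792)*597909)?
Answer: 1/714332644662 ≈ 1.3999e-12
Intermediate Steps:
O = -389
E(L, T) = 6*L² (E(L, T) = 6*L² + 0 = 6*L²)
1/((E(O, -677) + 286792)*597909) = 1/((6*(-389)² + 286792)*597909) = (1/597909)/(6*151321 + 286792) = (1/597909)/(907926 + 286792) = (1/597909)/1194718 = (1/1194718)*(1/597909) = 1/714332644662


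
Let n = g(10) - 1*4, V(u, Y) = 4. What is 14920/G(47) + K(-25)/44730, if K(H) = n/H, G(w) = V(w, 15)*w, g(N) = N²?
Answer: 695177998/8759625 ≈ 79.362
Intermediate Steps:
G(w) = 4*w
n = 96 (n = 10² - 1*4 = 100 - 4 = 96)
K(H) = 96/H
14920/G(47) + K(-25)/44730 = 14920/((4*47)) + (96/(-25))/44730 = 14920/188 + (96*(-1/25))*(1/44730) = 14920*(1/188) - 96/25*1/44730 = 3730/47 - 16/186375 = 695177998/8759625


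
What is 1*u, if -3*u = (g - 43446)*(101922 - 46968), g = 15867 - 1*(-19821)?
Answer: 142111044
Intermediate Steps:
g = 35688 (g = 15867 + 19821 = 35688)
u = 142111044 (u = -(35688 - 43446)*(101922 - 46968)/3 = -(-2586)*54954 = -⅓*(-426333132) = 142111044)
1*u = 1*142111044 = 142111044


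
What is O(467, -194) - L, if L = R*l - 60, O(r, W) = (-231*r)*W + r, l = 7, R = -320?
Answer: 20930905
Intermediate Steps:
O(r, W) = r - 231*W*r (O(r, W) = -231*W*r + r = r - 231*W*r)
L = -2300 (L = -320*7 - 60 = -2240 - 60 = -2300)
O(467, -194) - L = 467*(1 - 231*(-194)) - 1*(-2300) = 467*(1 + 44814) + 2300 = 467*44815 + 2300 = 20928605 + 2300 = 20930905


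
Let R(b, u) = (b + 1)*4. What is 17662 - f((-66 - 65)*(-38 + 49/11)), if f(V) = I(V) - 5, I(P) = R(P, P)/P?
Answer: 853811713/48339 ≈ 17663.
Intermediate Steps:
R(b, u) = 4 + 4*b (R(b, u) = (1 + b)*4 = 4 + 4*b)
I(P) = (4 + 4*P)/P
f(V) = -1 + 4/V (f(V) = (4 + 4/V) - 5 = -1 + 4/V)
17662 - f((-66 - 65)*(-38 + 49/11)) = 17662 - (4 - (-66 - 65)*(-38 + 49/11))/((-66 - 65)*(-38 + 49/11)) = 17662 - (4 - (-131)*(-38 + 49*(1/11)))/((-131*(-38 + 49*(1/11)))) = 17662 - (4 - (-131)*(-38 + 49/11))/((-131*(-38 + 49/11))) = 17662 - (4 - (-131)*(-369)/11)/((-131*(-369/11))) = 17662 - (4 - 1*48339/11)/48339/11 = 17662 - 11*(4 - 48339/11)/48339 = 17662 - 11*(-48295)/(48339*11) = 17662 - 1*(-48295/48339) = 17662 + 48295/48339 = 853811713/48339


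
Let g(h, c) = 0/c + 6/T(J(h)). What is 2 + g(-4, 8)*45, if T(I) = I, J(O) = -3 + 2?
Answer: -268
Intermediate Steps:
J(O) = -1
g(h, c) = -6 (g(h, c) = 0/c + 6/(-1) = 0 + 6*(-1) = 0 - 6 = -6)
2 + g(-4, 8)*45 = 2 - 6*45 = 2 - 270 = -268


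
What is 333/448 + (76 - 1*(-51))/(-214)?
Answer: 7183/47936 ≈ 0.14985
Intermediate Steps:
333/448 + (76 - 1*(-51))/(-214) = 333*(1/448) + (76 + 51)*(-1/214) = 333/448 + 127*(-1/214) = 333/448 - 127/214 = 7183/47936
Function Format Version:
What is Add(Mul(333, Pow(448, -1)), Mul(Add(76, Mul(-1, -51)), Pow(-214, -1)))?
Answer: Rational(7183, 47936) ≈ 0.14985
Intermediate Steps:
Add(Mul(333, Pow(448, -1)), Mul(Add(76, Mul(-1, -51)), Pow(-214, -1))) = Add(Mul(333, Rational(1, 448)), Mul(Add(76, 51), Rational(-1, 214))) = Add(Rational(333, 448), Mul(127, Rational(-1, 214))) = Add(Rational(333, 448), Rational(-127, 214)) = Rational(7183, 47936)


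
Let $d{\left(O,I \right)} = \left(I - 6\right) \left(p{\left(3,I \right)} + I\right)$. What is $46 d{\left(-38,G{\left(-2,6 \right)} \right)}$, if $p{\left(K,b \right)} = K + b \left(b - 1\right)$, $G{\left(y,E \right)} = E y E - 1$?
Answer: $-19376488$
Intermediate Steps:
$G{\left(y,E \right)} = -1 + y E^{2}$ ($G{\left(y,E \right)} = y E^{2} - 1 = -1 + y E^{2}$)
$p{\left(K,b \right)} = K + b \left(-1 + b\right)$ ($p{\left(K,b \right)} = K + b \left(b - 1\right) = K + b \left(-1 + b\right)$)
$d{\left(O,I \right)} = \left(-6 + I\right) \left(3 + I^{2}\right)$ ($d{\left(O,I \right)} = \left(I - 6\right) \left(\left(3 + I^{2} - I\right) + I\right) = \left(-6 + I\right) \left(3 + I^{2}\right)$)
$46 d{\left(-38,G{\left(-2,6 \right)} \right)} = 46 \left(-18 + \left(-1 - 2 \cdot 6^{2}\right)^{3} - 6 \left(-1 - 2 \cdot 6^{2}\right)^{2} + 3 \left(-1 - 2 \cdot 6^{2}\right)\right) = 46 \left(-18 + \left(-1 - 72\right)^{3} - 6 \left(-1 - 72\right)^{2} + 3 \left(-1 - 72\right)\right) = 46 \left(-18 + \left(-73\right)^{3} - 6 \left(-73\right)^{2} + 3 \left(-73\right)\right) = 46 \left(-18 - 389017 - 31974 - 219\right) = 46 \left(-421228\right) = -19376488$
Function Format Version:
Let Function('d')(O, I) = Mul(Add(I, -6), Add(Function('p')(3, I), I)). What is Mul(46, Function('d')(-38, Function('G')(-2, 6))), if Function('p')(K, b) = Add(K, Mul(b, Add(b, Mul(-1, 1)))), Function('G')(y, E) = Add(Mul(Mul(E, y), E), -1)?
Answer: -19376488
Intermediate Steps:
Function('G')(y, E) = Add(-1, Mul(y, Pow(E, 2))) (Function('G')(y, E) = Add(Mul(y, Pow(E, 2)), -1) = Add(-1, Mul(y, Pow(E, 2))))
Function('p')(K, b) = Add(K, Mul(b, Add(-1, b))) (Function('p')(K, b) = Add(K, Mul(b, Add(b, -1))) = Add(K, Mul(b, Add(-1, b))))
Function('d')(O, I) = Mul(Add(-6, I), Add(3, Pow(I, 2))) (Function('d')(O, I) = Mul(Add(I, -6), Add(Add(3, Pow(I, 2), Mul(-1, I)), I)) = Mul(Add(-6, I), Add(3, Pow(I, 2))))
Mul(46, Function('d')(-38, Function('G')(-2, 6))) = Mul(46, Add(-18, Pow(Add(-1, Mul(-2, Pow(6, 2))), 3), Mul(-6, Pow(Add(-1, Mul(-2, Pow(6, 2))), 2)), Mul(3, Add(-1, Mul(-2, Pow(6, 2)))))) = Mul(46, Add(-18, Pow(Add(-1, Mul(-2, 36)), 3), Mul(-6, Pow(Add(-1, Mul(-2, 36)), 2)), Mul(3, Add(-1, Mul(-2, 36))))) = Mul(46, Add(-18, Pow(Add(-1, -72), 3), Mul(-6, Pow(Add(-1, -72), 2)), Mul(3, Add(-1, -72)))) = Mul(46, Add(-18, Pow(-73, 3), Mul(-6, Pow(-73, 2)), Mul(3, -73))) = Mul(46, Add(-18, -389017, Mul(-6, 5329), -219)) = Mul(46, Add(-18, -389017, -31974, -219)) = Mul(46, -421228) = -19376488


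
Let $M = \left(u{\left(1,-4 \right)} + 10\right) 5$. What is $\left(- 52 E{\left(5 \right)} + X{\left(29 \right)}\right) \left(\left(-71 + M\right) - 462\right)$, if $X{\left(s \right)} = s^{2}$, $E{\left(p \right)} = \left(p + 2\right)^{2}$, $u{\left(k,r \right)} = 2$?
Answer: $807411$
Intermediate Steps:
$E{\left(p \right)} = \left(2 + p\right)^{2}$
$M = 60$ ($M = \left(2 + 10\right) 5 = 12 \cdot 5 = 60$)
$\left(- 52 E{\left(5 \right)} + X{\left(29 \right)}\right) \left(\left(-71 + M\right) - 462\right) = \left(- 52 \left(2 + 5\right)^{2} + 29^{2}\right) \left(\left(-71 + 60\right) - 462\right) = \left(- 52 \cdot 7^{2} + 841\right) \left(-11 - 462\right) = \left(\left(-52\right) 49 + 841\right) \left(-473\right) = \left(-2548 + 841\right) \left(-473\right) = \left(-1707\right) \left(-473\right) = 807411$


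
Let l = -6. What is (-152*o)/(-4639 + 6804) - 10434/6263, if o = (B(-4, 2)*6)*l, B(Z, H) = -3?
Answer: -125403018/13559395 ≈ -9.2484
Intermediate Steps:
o = 108 (o = -3*6*(-6) = -18*(-6) = 108)
(-152*o)/(-4639 + 6804) - 10434/6263 = (-152*108)/(-4639 + 6804) - 10434/6263 = -16416/2165 - 10434*1/6263 = -16416*1/2165 - 10434/6263 = -16416/2165 - 10434/6263 = -125403018/13559395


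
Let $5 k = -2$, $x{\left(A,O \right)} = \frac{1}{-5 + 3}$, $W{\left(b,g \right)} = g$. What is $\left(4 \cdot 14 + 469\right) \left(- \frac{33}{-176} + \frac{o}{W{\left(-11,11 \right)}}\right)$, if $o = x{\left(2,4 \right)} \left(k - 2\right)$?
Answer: $\frac{27405}{176} \approx 155.71$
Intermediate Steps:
$x{\left(A,O \right)} = - \frac{1}{2}$ ($x{\left(A,O \right)} = \frac{1}{-2} = - \frac{1}{2}$)
$k = - \frac{2}{5}$ ($k = \frac{1}{5} \left(-2\right) = - \frac{2}{5} \approx -0.4$)
$o = \frac{6}{5}$ ($o = - \frac{- \frac{2}{5} - 2}{2} = \left(- \frac{1}{2}\right) \left(- \frac{12}{5}\right) = \frac{6}{5} \approx 1.2$)
$\left(4 \cdot 14 + 469\right) \left(- \frac{33}{-176} + \frac{o}{W{\left(-11,11 \right)}}\right) = \left(4 \cdot 14 + 469\right) \left(- \frac{33}{-176} + \frac{6}{5 \cdot 11}\right) = \left(56 + 469\right) \left(\left(-33\right) \left(- \frac{1}{176}\right) + \frac{6}{5} \cdot \frac{1}{11}\right) = 525 \left(\frac{3}{16} + \frac{6}{55}\right) = 525 \cdot \frac{261}{880} = \frac{27405}{176}$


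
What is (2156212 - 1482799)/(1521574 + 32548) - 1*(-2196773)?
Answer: 3414053921719/1554122 ≈ 2.1968e+6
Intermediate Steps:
(2156212 - 1482799)/(1521574 + 32548) - 1*(-2196773) = 673413/1554122 + 2196773 = 3414053921719/1554122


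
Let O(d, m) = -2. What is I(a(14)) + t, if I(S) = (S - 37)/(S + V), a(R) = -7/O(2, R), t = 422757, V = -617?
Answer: 518722906/1227 ≈ 4.2276e+5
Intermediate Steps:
a(R) = 7/2 (a(R) = -7/(-2) = -7*(-1/2) = 7/2)
I(S) = (-37 + S)/(-617 + S) (I(S) = (S - 37)/(S - 617) = (-37 + S)/(-617 + S))
I(a(14)) + t = (-37 + 7/2)/(-617 + 7/2) + 422757 = -67/2/(-1227/2) + 422757 = -2/1227*(-67/2) + 422757 = 67/1227 + 422757 = 518722906/1227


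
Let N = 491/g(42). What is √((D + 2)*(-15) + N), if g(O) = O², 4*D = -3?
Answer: I*√8146/21 ≈ 4.2979*I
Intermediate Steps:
D = -¾ (D = (¼)*(-3) = -¾ ≈ -0.75000)
N = 491/1764 (N = 491/(42²) = 491/1764 ≈ 0.27834)
√((D + 2)*(-15) + N) = √((-¾ + 2)*(-15) + 491/1764) = √((5/4)*(-15) + 491/1764) = √(-75/4 + 491/1764) = √(-8146/441) = I*√8146/21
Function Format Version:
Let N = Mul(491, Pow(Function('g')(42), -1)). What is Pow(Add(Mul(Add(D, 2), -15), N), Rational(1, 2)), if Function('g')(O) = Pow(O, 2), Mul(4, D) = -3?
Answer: Mul(Rational(1, 21), I, Pow(8146, Rational(1, 2))) ≈ Mul(4.2979, I)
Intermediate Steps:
D = Rational(-3, 4) (D = Mul(Rational(1, 4), -3) = Rational(-3, 4) ≈ -0.75000)
N = Rational(491, 1764) (N = Mul(491, Pow(Pow(42, 2), -1)) = Mul(491, Pow(1764, -1)) = Mul(491, Rational(1, 1764)) = Rational(491, 1764) ≈ 0.27834)
Pow(Add(Mul(Add(D, 2), -15), N), Rational(1, 2)) = Pow(Add(Mul(Add(Rational(-3, 4), 2), -15), Rational(491, 1764)), Rational(1, 2)) = Pow(Add(Mul(Rational(5, 4), -15), Rational(491, 1764)), Rational(1, 2)) = Pow(Add(Rational(-75, 4), Rational(491, 1764)), Rational(1, 2)) = Pow(Rational(-8146, 441), Rational(1, 2)) = Mul(Rational(1, 21), I, Pow(8146, Rational(1, 2)))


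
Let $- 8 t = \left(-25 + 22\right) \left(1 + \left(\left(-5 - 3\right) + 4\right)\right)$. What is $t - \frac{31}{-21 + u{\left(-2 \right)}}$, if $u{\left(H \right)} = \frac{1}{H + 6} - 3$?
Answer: $\frac{137}{760} \approx 0.18026$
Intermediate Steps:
$u{\left(H \right)} = -3 + \frac{1}{6 + H}$ ($u{\left(H \right)} = \frac{1}{6 + H} - 3 = -3 + \frac{1}{6 + H}$)
$t = - \frac{9}{8}$ ($t = - \frac{\left(-25 + 22\right) \left(1 + \left(\left(-5 - 3\right) + 4\right)\right)}{8} = - \frac{\left(-3\right) \left(1 + \left(-8 + 4\right)\right)}{8} = - \frac{\left(-3\right) \left(1 - 4\right)}{8} = - \frac{\left(-3\right) \left(-3\right)}{8} = \left(- \frac{1}{8}\right) 9 = - \frac{9}{8} \approx -1.125$)
$t - \frac{31}{-21 + u{\left(-2 \right)}} = - \frac{9}{8} - \frac{31}{-21 + \frac{-17 - -6}{6 - 2}} = - \frac{9}{8} - \frac{31}{-21 + \frac{-17 + 6}{4}} = - \frac{9}{8} - \frac{31}{-21 + \frac{1}{4} \left(-11\right)} = - \frac{9}{8} - \frac{31}{-21 - \frac{11}{4}} = - \frac{9}{8} - \frac{31}{- \frac{95}{4}} = - \frac{9}{8} - - \frac{124}{95} = - \frac{9}{8} + \frac{124}{95} = \frac{137}{760}$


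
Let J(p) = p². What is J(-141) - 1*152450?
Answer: -132569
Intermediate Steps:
J(-141) - 1*152450 = (-141)² - 1*152450 = 19881 - 152450 = -132569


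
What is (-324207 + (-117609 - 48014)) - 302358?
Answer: -792188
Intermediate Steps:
(-324207 + (-117609 - 48014)) - 302358 = (-324207 - 165623) - 302358 = -489830 - 302358 = -792188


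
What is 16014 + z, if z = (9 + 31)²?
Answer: 17614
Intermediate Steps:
z = 1600 (z = 40² = 1600)
16014 + z = 16014 + 1600 = 17614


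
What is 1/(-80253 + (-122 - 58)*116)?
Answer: -1/101133 ≈ -9.8880e-6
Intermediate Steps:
1/(-80253 + (-122 - 58)*116) = 1/(-80253 - 180*116) = 1/(-80253 - 20880) = 1/(-101133) = -1/101133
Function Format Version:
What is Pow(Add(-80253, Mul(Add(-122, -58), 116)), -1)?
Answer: Rational(-1, 101133) ≈ -9.8880e-6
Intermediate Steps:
Pow(Add(-80253, Mul(Add(-122, -58), 116)), -1) = Pow(Add(-80253, Mul(-180, 116)), -1) = Pow(Add(-80253, -20880), -1) = Pow(-101133, -1) = Rational(-1, 101133)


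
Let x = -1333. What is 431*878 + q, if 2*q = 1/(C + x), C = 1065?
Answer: 202832047/536 ≈ 3.7842e+5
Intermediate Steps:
q = -1/536 (q = 1/(2*(1065 - 1333)) = (1/2)/(-268) = (1/2)*(-1/268) = -1/536 ≈ -0.0018657)
431*878 + q = 431*878 - 1/536 = 378418 - 1/536 = 202832047/536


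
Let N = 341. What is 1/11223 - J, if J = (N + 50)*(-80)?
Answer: 351055441/11223 ≈ 31280.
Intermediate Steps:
J = -31280 (J = (341 + 50)*(-80) = 391*(-80) = -31280)
1/11223 - J = 1/11223 - 1*(-31280) = 1/11223 + 31280 = 351055441/11223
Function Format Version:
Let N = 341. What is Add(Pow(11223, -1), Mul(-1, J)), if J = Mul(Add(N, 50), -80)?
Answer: Rational(351055441, 11223) ≈ 31280.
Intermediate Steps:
J = -31280 (J = Mul(Add(341, 50), -80) = Mul(391, -80) = -31280)
Add(Pow(11223, -1), Mul(-1, J)) = Add(Pow(11223, -1), Mul(-1, -31280)) = Add(Rational(1, 11223), 31280) = Rational(351055441, 11223)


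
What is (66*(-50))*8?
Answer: -26400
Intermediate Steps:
(66*(-50))*8 = -3300*8 = -26400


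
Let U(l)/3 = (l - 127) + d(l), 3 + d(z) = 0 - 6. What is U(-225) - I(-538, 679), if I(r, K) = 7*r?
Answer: 2683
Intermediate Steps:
d(z) = -9 (d(z) = -3 + (0 - 6) = -3 - 6 = -9)
U(l) = -408 + 3*l (U(l) = 3*((l - 127) - 9) = 3*((-127 + l) - 9) = 3*(-136 + l) = -408 + 3*l)
U(-225) - I(-538, 679) = (-408 + 3*(-225)) - 7*(-538) = (-408 - 675) - 1*(-3766) = -1083 + 3766 = 2683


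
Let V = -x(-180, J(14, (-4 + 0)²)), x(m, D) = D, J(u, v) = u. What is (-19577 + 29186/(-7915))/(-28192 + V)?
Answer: 154981141/223250490 ≈ 0.69420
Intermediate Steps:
V = -14 (V = -1*14 = -14)
(-19577 + 29186/(-7915))/(-28192 + V) = (-19577 + 29186/(-7915))/(-28192 - 14) = (-19577 + 29186*(-1/7915))/(-28206) = (-19577 - 29186/7915)*(-1/28206) = -154981141/7915*(-1/28206) = 154981141/223250490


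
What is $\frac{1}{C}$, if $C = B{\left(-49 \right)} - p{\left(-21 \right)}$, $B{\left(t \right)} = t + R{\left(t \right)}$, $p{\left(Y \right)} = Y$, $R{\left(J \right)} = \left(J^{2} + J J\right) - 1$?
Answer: $\frac{1}{4773} \approx 0.00020951$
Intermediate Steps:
$R{\left(J \right)} = -1 + 2 J^{2}$ ($R{\left(J \right)} = \left(J^{2} + J^{2}\right) - 1 = 2 J^{2} - 1 = -1 + 2 J^{2}$)
$B{\left(t \right)} = -1 + t + 2 t^{2}$ ($B{\left(t \right)} = t + \left(-1 + 2 t^{2}\right) = -1 + t + 2 t^{2}$)
$C = 4773$ ($C = \left(-1 - 49 + 2 \left(-49\right)^{2}\right) - -21 = \left(-1 - 49 + 2 \cdot 2401\right) + 21 = \left(-1 - 49 + 4802\right) + 21 = 4752 + 21 = 4773$)
$\frac{1}{C} = \frac{1}{4773}$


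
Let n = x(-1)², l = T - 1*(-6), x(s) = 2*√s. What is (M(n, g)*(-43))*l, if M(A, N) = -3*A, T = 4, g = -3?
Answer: -5160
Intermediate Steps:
l = 10 (l = 4 - 1*(-6) = 4 + 6 = 10)
n = -4 (n = (2*√(-1))² = (2*I)² = -4)
(M(n, g)*(-43))*l = (-3*(-4)*(-43))*10 = (12*(-43))*10 = -516*10 = -5160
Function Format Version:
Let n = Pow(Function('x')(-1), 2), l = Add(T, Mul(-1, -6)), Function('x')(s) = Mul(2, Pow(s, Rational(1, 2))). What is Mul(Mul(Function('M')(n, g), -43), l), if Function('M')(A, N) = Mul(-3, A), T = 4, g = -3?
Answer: -5160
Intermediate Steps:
l = 10 (l = Add(4, Mul(-1, -6)) = Add(4, 6) = 10)
n = -4 (n = Pow(Mul(2, Pow(-1, Rational(1, 2))), 2) = Pow(Mul(2, I), 2) = -4)
Mul(Mul(Function('M')(n, g), -43), l) = Mul(Mul(Mul(-3, -4), -43), 10) = Mul(Mul(12, -43), 10) = Mul(-516, 10) = -5160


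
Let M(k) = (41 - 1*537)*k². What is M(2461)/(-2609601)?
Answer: 3004034416/2609601 ≈ 1151.1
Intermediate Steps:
M(k) = -496*k² (M(k) = (41 - 537)*k² = -496*k²)
M(2461)/(-2609601) = -496*2461²/(-2609601) = -496*6056521*(-1/2609601) = -3004034416*(-1/2609601) = 3004034416/2609601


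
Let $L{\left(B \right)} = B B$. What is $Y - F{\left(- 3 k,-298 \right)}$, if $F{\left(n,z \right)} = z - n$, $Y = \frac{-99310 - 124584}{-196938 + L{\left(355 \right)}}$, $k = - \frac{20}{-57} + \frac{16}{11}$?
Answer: $\frac{4383123796}{14820817} \approx 295.74$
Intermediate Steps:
$k = \frac{1132}{627}$ ($k = \left(-20\right) \left(- \frac{1}{57}\right) + 16 \cdot \frac{1}{11} = \frac{20}{57} + \frac{16}{11} = \frac{1132}{627} \approx 1.8054$)
$L{\left(B \right)} = B^{2}$
$Y = \frac{223894}{70913}$ ($Y = \frac{-99310 - 124584}{-196938 + 355^{2}} = - \frac{223894}{-196938 + 126025} = - \frac{223894}{-70913} = \left(-223894\right) \left(- \frac{1}{70913}\right) = \frac{223894}{70913} \approx 3.1573$)
$Y - F{\left(- 3 k,-298 \right)} = \frac{223894}{70913} - \left(-298 - \left(-3\right) \frac{1132}{627}\right) = \frac{223894}{70913} - \left(-298 - - \frac{1132}{209}\right) = \frac{223894}{70913} - \left(-298 + \frac{1132}{209}\right) = \frac{223894}{70913} - - \frac{61150}{209} = \frac{223894}{70913} + \frac{61150}{209} = \frac{4383123796}{14820817}$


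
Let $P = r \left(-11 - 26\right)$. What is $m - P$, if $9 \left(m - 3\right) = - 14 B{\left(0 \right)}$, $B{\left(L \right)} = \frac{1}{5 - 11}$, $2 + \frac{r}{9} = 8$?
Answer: $\frac{54034}{27} \approx 2001.3$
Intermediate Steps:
$r = 54$ ($r = -18 + 9 \cdot 8 = -18 + 72 = 54$)
$B{\left(L \right)} = - \frac{1}{6}$ ($B{\left(L \right)} = \frac{1}{-6} = - \frac{1}{6}$)
$P = -1998$ ($P = 54 \left(-11 - 26\right) = 54 \left(-37\right) = -1998$)
$m = \frac{88}{27}$ ($m = 3 + \frac{\left(-14\right) \left(- \frac{1}{6}\right)}{9} = 3 + \frac{1}{9} \cdot \frac{7}{3} = 3 + \frac{7}{27} = \frac{88}{27} \approx 3.2593$)
$m - P = \frac{88}{27} - -1998 = \frac{88}{27} + 1998 = \frac{54034}{27}$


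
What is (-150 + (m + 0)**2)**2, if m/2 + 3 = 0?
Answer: 12996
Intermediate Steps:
m = -6 (m = -6 + 2*0 = -6 + 0 = -6)
(-150 + (m + 0)**2)**2 = (-150 + (-6 + 0)**2)**2 = (-150 + (-6)**2)**2 = (-150 + 36)**2 = (-114)**2 = 12996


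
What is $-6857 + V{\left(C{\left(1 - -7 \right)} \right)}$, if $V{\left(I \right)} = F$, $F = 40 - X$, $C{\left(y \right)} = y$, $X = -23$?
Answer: $-6794$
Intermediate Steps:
$F = 63$ ($F = 40 - -23 = 40 + 23 = 63$)
$V{\left(I \right)} = 63$
$-6857 + V{\left(C{\left(1 - -7 \right)} \right)} = -6857 + 63 = -6794$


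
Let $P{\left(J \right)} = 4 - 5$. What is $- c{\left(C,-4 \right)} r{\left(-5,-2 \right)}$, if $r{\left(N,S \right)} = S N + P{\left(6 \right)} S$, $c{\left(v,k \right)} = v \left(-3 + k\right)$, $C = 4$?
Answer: $336$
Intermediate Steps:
$P{\left(J \right)} = -1$
$r{\left(N,S \right)} = - S + N S$ ($r{\left(N,S \right)} = S N - S = N S - S = - S + N S$)
$- c{\left(C,-4 \right)} r{\left(-5,-2 \right)} = - 4 \left(-3 - 4\right) \left(- 2 \left(-1 - 5\right)\right) = - 4 \left(-7\right) \left(\left(-2\right) \left(-6\right)\right) = - \left(-28\right) 12 = \left(-1\right) \left(-336\right) = 336$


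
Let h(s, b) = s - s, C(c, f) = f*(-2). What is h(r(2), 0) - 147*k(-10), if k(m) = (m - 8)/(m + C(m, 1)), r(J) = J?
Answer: -441/2 ≈ -220.50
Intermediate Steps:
C(c, f) = -2*f
k(m) = (-8 + m)/(-2 + m) (k(m) = (m - 8)/(m - 2*1) = (-8 + m)/(m - 2) = (-8 + m)/(-2 + m))
h(s, b) = 0
h(r(2), 0) - 147*k(-10) = 0 - 147*(-8 - 10)/(-2 - 10) = 0 - 147*(-18)/(-12) = 0 - (-49)*(-18)/4 = 0 - 147*3/2 = 0 - 441/2 = -441/2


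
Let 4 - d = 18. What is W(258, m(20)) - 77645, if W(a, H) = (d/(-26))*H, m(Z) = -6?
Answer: -1009427/13 ≈ -77648.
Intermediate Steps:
d = -14 (d = 4 - 1*18 = 4 - 18 = -14)
W(a, H) = 7*H/13 (W(a, H) = (-14/(-26))*H = (-14*(-1/26))*H = 7*H/13)
W(258, m(20)) - 77645 = (7/13)*(-6) - 77645 = -42/13 - 77645 = -1009427/13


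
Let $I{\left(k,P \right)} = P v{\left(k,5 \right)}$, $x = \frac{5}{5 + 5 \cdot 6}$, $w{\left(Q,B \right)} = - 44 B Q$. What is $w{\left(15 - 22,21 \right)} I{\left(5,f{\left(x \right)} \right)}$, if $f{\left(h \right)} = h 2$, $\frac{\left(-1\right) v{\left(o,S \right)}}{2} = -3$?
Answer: $11088$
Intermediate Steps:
$v{\left(o,S \right)} = 6$ ($v{\left(o,S \right)} = \left(-2\right) \left(-3\right) = 6$)
$w{\left(Q,B \right)} = - 44 B Q$
$x = \frac{1}{7}$ ($x = \frac{5}{5 + 30} = \frac{5}{35} = 5 \cdot \frac{1}{35} = \frac{1}{7} \approx 0.14286$)
$f{\left(h \right)} = 2 h$
$I{\left(k,P \right)} = 6 P$ ($I{\left(k,P \right)} = P 6 = 6 P$)
$w{\left(15 - 22,21 \right)} I{\left(5,f{\left(x \right)} \right)} = \left(-44\right) 21 \left(15 - 22\right) 6 \cdot 2 \cdot \frac{1}{7} = \left(-44\right) 21 \left(-7\right) 6 \cdot \frac{2}{7} = 6468 \cdot \frac{12}{7} = 11088$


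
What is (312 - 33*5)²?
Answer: 21609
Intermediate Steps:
(312 - 33*5)² = (312 - 165)² = 147² = 21609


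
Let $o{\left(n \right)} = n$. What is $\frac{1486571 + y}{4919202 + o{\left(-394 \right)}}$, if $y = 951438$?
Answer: $\frac{2438009}{4918808} \approx 0.49565$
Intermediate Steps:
$\frac{1486571 + y}{4919202 + o{\left(-394 \right)}} = \frac{1486571 + 951438}{4919202 - 394} = \frac{2438009}{4918808}$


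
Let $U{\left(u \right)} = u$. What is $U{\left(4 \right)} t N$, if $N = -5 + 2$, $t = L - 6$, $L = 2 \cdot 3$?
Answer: $0$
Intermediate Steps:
$L = 6$
$t = 0$ ($t = 6 - 6 = 0$)
$N = -3$
$U{\left(4 \right)} t N = 4 \cdot 0 \left(-3\right) = 0 \left(-3\right) = 0$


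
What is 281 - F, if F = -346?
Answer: 627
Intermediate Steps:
281 - F = 281 - 1*(-346) = 281 + 346 = 627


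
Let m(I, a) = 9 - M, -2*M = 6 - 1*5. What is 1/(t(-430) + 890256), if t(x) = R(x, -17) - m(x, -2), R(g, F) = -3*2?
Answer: 2/1780481 ≈ 1.1233e-6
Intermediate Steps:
M = -½ (M = -(6 - 1*5)/2 = -(6 - 5)/2 = -½*1 = -½ ≈ -0.50000)
m(I, a) = 19/2 (m(I, a) = 9 - 1*(-½) = 9 + ½ = 19/2)
R(g, F) = -6
t(x) = -31/2 (t(x) = -6 - 1*19/2 = -6 - 19/2 = -31/2)
1/(t(-430) + 890256) = 1/(-31/2 + 890256) = 1/(1780481/2) = 2/1780481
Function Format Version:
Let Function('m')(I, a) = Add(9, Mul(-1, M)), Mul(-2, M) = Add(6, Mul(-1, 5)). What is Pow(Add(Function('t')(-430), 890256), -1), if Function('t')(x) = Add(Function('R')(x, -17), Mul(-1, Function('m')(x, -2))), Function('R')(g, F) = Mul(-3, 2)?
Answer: Rational(2, 1780481) ≈ 1.1233e-6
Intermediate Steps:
M = Rational(-1, 2) (M = Mul(Rational(-1, 2), Add(6, Mul(-1, 5))) = Mul(Rational(-1, 2), Add(6, -5)) = Mul(Rational(-1, 2), 1) = Rational(-1, 2) ≈ -0.50000)
Function('m')(I, a) = Rational(19, 2) (Function('m')(I, a) = Add(9, Mul(-1, Rational(-1, 2))) = Add(9, Rational(1, 2)) = Rational(19, 2))
Function('R')(g, F) = -6
Function('t')(x) = Rational(-31, 2) (Function('t')(x) = Add(-6, Mul(-1, Rational(19, 2))) = Add(-6, Rational(-19, 2)) = Rational(-31, 2))
Pow(Add(Function('t')(-430), 890256), -1) = Pow(Add(Rational(-31, 2), 890256), -1) = Pow(Rational(1780481, 2), -1) = Rational(2, 1780481)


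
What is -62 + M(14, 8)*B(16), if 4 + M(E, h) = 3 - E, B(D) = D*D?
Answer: -3902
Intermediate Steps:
B(D) = D²
M(E, h) = -1 - E (M(E, h) = -4 + (3 - E) = -1 - E)
-62 + M(14, 8)*B(16) = -62 + (-1 - 1*14)*16² = -62 + (-1 - 14)*256 = -62 - 15*256 = -62 - 3840 = -3902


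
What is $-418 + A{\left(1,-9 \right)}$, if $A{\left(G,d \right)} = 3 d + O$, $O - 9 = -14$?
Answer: $-450$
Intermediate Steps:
$O = -5$ ($O = 9 - 14 = -5$)
$A{\left(G,d \right)} = -5 + 3 d$ ($A{\left(G,d \right)} = 3 d - 5 = -5 + 3 d$)
$-418 + A{\left(1,-9 \right)} = -418 + \left(-5 + 3 \left(-9\right)\right) = -418 - 32 = -450$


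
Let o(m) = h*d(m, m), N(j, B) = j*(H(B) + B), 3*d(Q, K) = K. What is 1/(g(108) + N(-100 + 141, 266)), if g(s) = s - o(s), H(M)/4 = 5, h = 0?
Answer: 1/11834 ≈ 8.4502e-5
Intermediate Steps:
d(Q, K) = K/3
H(M) = 20 (H(M) = 4*5 = 20)
N(j, B) = j*(20 + B)
o(m) = 0 (o(m) = 0*(m/3) = 0)
g(s) = s (g(s) = s - 1*0 = s + 0 = s)
1/(g(108) + N(-100 + 141, 266)) = 1/(108 + (-100 + 141)*(20 + 266)) = 1/(108 + 41*286) = 1/(108 + 11726) = 1/11834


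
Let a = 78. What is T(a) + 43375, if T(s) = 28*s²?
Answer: 213727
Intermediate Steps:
T(a) + 43375 = 28*78² + 43375 = 28*6084 + 43375 = 170352 + 43375 = 213727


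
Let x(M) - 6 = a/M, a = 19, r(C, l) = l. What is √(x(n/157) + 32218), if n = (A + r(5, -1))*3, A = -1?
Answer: √1142166/6 ≈ 178.12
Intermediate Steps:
n = -6 (n = (-1 - 1)*3 = -2*3 = -6)
x(M) = 6 + 19/M
√(x(n/157) + 32218) = √((6 + 19/((-6/157))) + 32218) = √((6 + 19/((-6*1/157))) + 32218) = √((6 + 19/(-6/157)) + 32218) = √((6 + 19*(-157/6)) + 32218) = √((6 - 2983/6) + 32218) = √(-2947/6 + 32218) = √(190361/6) = √1142166/6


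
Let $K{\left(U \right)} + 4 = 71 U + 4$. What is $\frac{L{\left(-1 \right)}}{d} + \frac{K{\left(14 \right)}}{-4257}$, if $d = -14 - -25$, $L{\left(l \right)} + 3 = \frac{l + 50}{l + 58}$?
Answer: $- \frac{34624}{80883} \approx -0.42808$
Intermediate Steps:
$L{\left(l \right)} = -3 + \frac{50 + l}{58 + l}$ ($L{\left(l \right)} = -3 + \frac{l + 50}{l + 58} = -3 + \frac{50 + l}{58 + l}$)
$d = 11$ ($d = -14 + 25 = 11$)
$K{\left(U \right)} = 71 U$ ($K{\left(U \right)} = -4 + \left(71 U + 4\right) = -4 + \left(4 + 71 U\right) = 71 U$)
$\frac{L{\left(-1 \right)}}{d} + \frac{K{\left(14 \right)}}{-4257} = \frac{2 \frac{1}{58 - 1} \left(-62 - -1\right)}{11} + \frac{71 \cdot 14}{-4257} = \frac{2 \left(-62 + 1\right)}{57} \cdot \frac{1}{11} + 994 \left(- \frac{1}{4257}\right) = 2 \cdot \frac{1}{57} \left(-61\right) \frac{1}{11} - \frac{994}{4257} = \left(- \frac{122}{57}\right) \frac{1}{11} - \frac{994}{4257} = - \frac{122}{627} - \frac{994}{4257} = - \frac{34624}{80883}$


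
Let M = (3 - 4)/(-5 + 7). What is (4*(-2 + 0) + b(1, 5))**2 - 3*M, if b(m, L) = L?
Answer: 21/2 ≈ 10.500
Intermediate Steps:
M = -1/2 ≈ -0.50000
(4*(-2 + 0) + b(1, 5))**2 - 3*M = (4*(-2 + 0) + 5)**2 - 3*(-1/2) = (4*(-2) + 5)**2 + 3/2 = (-8 + 5)**2 + 3/2 = (-3)**2 + 3/2 = 9 + 3/2 = 21/2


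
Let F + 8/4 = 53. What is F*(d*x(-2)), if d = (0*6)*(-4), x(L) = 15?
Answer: 0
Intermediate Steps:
F = 51 (F = -2 + 53 = 51)
d = 0 (d = 0*(-4) = 0)
F*(d*x(-2)) = 51*(0*15) = 51*0 = 0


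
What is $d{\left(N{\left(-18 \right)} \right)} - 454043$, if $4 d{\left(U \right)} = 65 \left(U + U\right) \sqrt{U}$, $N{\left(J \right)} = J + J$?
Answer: $-454043 - 7020 i \approx -4.5404 \cdot 10^{5} - 7020.0 i$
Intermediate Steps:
$N{\left(J \right)} = 2 J$
$d{\left(U \right)} = \frac{65 U^{\frac{3}{2}}}{2}$ ($d{\left(U \right)} = \frac{65 \left(U + U\right) \sqrt{U}}{4} = \frac{65 \cdot 2 U \sqrt{U}}{4} = \frac{130 U \sqrt{U}}{4} = \frac{130 U^{\frac{3}{2}}}{4} = \frac{65 U^{\frac{3}{2}}}{2}$)
$d{\left(N{\left(-18 \right)} \right)} - 454043 = \frac{65 \left(2 \left(-18\right)\right)^{\frac{3}{2}}}{2} - 454043 = \frac{65 \left(-36\right)^{\frac{3}{2}}}{2} - 454043 = \frac{65 \left(- 216 i\right)}{2} - 454043 = - 7020 i - 454043 = -454043 - 7020 i$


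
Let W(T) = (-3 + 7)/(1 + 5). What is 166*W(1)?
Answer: 332/3 ≈ 110.67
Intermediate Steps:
W(T) = ⅔ (W(T) = 4/6 = 4*(⅙) = ⅔)
166*W(1) = 166*(⅔) = 332/3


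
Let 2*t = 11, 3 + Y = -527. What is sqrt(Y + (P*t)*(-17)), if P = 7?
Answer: I*sqrt(4738)/2 ≈ 34.417*I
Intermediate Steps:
Y = -530 (Y = -3 - 527 = -530)
t = 11/2 (t = (1/2)*11 = 11/2 ≈ 5.5000)
sqrt(Y + (P*t)*(-17)) = sqrt(-530 + (7*(11/2))*(-17)) = sqrt(-530 + (77/2)*(-17)) = sqrt(-530 - 1309/2) = sqrt(-2369/2) = I*sqrt(4738)/2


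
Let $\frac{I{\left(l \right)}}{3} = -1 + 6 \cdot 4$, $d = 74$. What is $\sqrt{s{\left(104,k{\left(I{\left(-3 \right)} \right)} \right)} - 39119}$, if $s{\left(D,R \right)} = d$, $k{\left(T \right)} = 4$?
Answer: $i \sqrt{39045} \approx 197.6 i$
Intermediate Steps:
$I{\left(l \right)} = 69$ ($I{\left(l \right)} = 3 \left(-1 + 6 \cdot 4\right) = 3 \left(-1 + 24\right) = 3 \cdot 23 = 69$)
$s{\left(D,R \right)} = 74$
$\sqrt{s{\left(104,k{\left(I{\left(-3 \right)} \right)} \right)} - 39119} = \sqrt{74 - 39119} = \sqrt{-39045} = i \sqrt{39045}$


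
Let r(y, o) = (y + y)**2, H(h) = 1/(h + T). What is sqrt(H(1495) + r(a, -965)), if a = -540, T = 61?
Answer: sqrt(706003257989)/778 ≈ 1080.0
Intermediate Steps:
H(h) = 1/(61 + h) (H(h) = 1/(h + 61) = 1/(61 + h))
r(y, o) = 4*y**2 (r(y, o) = (2*y)**2 = 4*y**2)
sqrt(H(1495) + r(a, -965)) = sqrt(1/(61 + 1495) + 4*(-540)**2) = sqrt(1/1556 + 4*291600) = sqrt(1/1556 + 1166400) = sqrt(1814918401/1556) = sqrt(706003257989)/778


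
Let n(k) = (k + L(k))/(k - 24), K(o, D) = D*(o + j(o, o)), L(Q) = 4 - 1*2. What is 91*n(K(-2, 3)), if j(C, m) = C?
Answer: 455/18 ≈ 25.278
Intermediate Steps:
L(Q) = 2 (L(Q) = 4 - 2 = 2)
K(o, D) = 2*D*o (K(o, D) = D*(o + o) = D*(2*o) = 2*D*o)
n(k) = (2 + k)/(-24 + k) (n(k) = (k + 2)/(k - 24) = (2 + k)/(-24 + k))
91*n(K(-2, 3)) = 91*((2 + 2*3*(-2))/(-24 + 2*3*(-2))) = 91*((2 - 12)/(-24 - 12)) = 91*(-10/(-36)) = 91*(-1/36*(-10)) = 91*(5/18) = 455/18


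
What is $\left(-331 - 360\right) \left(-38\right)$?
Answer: $26258$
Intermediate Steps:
$\left(-331 - 360\right) \left(-38\right) = \left(-691\right) \left(-38\right) = 26258$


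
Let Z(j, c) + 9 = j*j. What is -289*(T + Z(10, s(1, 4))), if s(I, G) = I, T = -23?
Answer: -19652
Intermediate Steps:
Z(j, c) = -9 + j² (Z(j, c) = -9 + j*j = -9 + j²)
-289*(T + Z(10, s(1, 4))) = -289*(-23 + (-9 + 10²)) = -289*(-23 + (-9 + 100)) = -289*(-23 + 91) = -289*68 = -19652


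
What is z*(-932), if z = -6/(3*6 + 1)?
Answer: 5592/19 ≈ 294.32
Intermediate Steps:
z = -6/19 (z = -6/(18 + 1) = -6/19 ≈ -0.31579)
z*(-932) = -6/19*(-932) = 5592/19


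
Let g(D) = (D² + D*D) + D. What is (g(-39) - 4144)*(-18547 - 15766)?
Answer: 39151133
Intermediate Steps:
g(D) = D + 2*D² (g(D) = (D² + D²) + D = 2*D² + D = D + 2*D²)
(g(-39) - 4144)*(-18547 - 15766) = (-39*(1 + 2*(-39)) - 4144)*(-18547 - 15766) = (-39*(1 - 78) - 4144)*(-34313) = (-39*(-77) - 4144)*(-34313) = (3003 - 4144)*(-34313) = -1141*(-34313) = 39151133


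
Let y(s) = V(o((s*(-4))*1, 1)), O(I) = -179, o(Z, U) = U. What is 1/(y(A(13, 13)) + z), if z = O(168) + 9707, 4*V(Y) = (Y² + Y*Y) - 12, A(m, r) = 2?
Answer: 2/19051 ≈ 0.00010498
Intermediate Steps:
V(Y) = -3 + Y²/2 (V(Y) = ((Y² + Y*Y) - 12)/4 = ((Y² + Y²) - 12)/4 = (2*Y² - 12)/4 = (-12 + 2*Y²)/4 = -3 + Y²/2)
y(s) = -5/2 (y(s) = -3 + (½)*1² = -3 + (½)*1 = -3 + ½ = -5/2)
z = 9528 (z = -179 + 9707 = 9528)
1/(y(A(13, 13)) + z) = 1/(-5/2 + 9528) = 1/(19051/2) = 2/19051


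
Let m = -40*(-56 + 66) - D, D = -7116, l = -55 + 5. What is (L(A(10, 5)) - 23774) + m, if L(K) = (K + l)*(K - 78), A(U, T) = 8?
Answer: -14118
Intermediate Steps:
l = -50
L(K) = (-78 + K)*(-50 + K) (L(K) = (K - 50)*(K - 78) = (-50 + K)*(-78 + K) = (-78 + K)*(-50 + K))
m = 6716 (m = -40*(-56 + 66) - 1*(-7116) = -40*10 + 7116 = -400 + 7116 = 6716)
(L(A(10, 5)) - 23774) + m = ((3900 + 8² - 128*8) - 23774) + 6716 = ((3900 + 64 - 1024) - 23774) + 6716 = (2940 - 23774) + 6716 = -20834 + 6716 = -14118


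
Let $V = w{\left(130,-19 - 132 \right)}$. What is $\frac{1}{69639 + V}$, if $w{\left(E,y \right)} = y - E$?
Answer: $\frac{1}{69358} \approx 1.4418 \cdot 10^{-5}$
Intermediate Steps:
$V = -281$ ($V = \left(-19 - 132\right) - 130 = -151 - 130 = -281$)
$\frac{1}{69639 + V} = \frac{1}{69639 - 281} = \frac{1}{69358}$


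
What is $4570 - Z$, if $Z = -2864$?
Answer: $7434$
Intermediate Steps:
$4570 - Z = 4570 - -2864 = 4570 + 2864 = 7434$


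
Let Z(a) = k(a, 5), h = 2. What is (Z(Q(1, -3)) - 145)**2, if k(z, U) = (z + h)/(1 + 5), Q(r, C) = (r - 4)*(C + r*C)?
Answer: 180625/9 ≈ 20069.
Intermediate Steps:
Q(r, C) = (-4 + r)*(C + C*r)
k(z, U) = 1/3 + z/6 (k(z, U) = (z + 2)/(1 + 5) = (2 + z)/6 = (2 + z)*(1/6) = 1/3 + z/6)
Z(a) = 1/3 + a/6
(Z(Q(1, -3)) - 145)**2 = ((1/3 + (-3*(-4 + 1**2 - 3*1))/6) - 145)**2 = ((1/3 + (-3*(-4 + 1 - 3))/6) - 145)**2 = ((1/3 + (-3*(-6))/6) - 145)**2 = ((1/3 + (1/6)*18) - 145)**2 = ((1/3 + 3) - 145)**2 = (10/3 - 145)**2 = (-425/3)**2 = 180625/9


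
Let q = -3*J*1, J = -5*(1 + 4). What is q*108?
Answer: 8100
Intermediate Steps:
J = -25 (J = -5*5 = -25)
q = 75 (q = -3*(-25)*1 = 75*1 = 75)
q*108 = 75*108 = 8100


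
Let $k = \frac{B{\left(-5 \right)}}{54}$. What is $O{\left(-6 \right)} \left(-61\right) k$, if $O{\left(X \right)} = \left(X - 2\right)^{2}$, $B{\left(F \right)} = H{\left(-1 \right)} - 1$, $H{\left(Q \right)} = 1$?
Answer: $0$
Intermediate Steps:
$B{\left(F \right)} = 0$ ($B{\left(F \right)} = 1 - 1 = 0$)
$O{\left(X \right)} = \left(-2 + X\right)^{2}$
$k = 0$ ($k = \frac{0}{54} = 0 \cdot \frac{1}{54} = 0$)
$O{\left(-6 \right)} \left(-61\right) k = \left(-2 - 6\right)^{2} \left(-61\right) 0 = \left(-8\right)^{2} \left(-61\right) 0 = 64 \left(-61\right) 0 = \left(-3904\right) 0 = 0$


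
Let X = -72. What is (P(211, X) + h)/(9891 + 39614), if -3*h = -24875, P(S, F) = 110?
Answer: 5041/29703 ≈ 0.16971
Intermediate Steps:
h = 24875/3 (h = -1/3*(-24875) = 24875/3 ≈ 8291.7)
(P(211, X) + h)/(9891 + 39614) = (110 + 24875/3)/(9891 + 39614) = (25205/3)/49505 = (25205/3)*(1/49505) = 5041/29703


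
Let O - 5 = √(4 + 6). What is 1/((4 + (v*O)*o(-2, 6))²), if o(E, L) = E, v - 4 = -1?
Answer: 259/24964 - 39*√10/12482 ≈ 0.00049441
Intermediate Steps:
v = 3 (v = 4 - 1 = 3)
O = 5 + √10 (O = 5 + √(4 + 6) = 5 + √10 ≈ 8.1623)
1/((4 + (v*O)*o(-2, 6))²) = 1/((4 + (3*(5 + √10))*(-2))²) = 1/((4 + (15 + 3*√10)*(-2))²) = 1/((4 + (-30 - 6*√10))²) = 1/((-26 - 6*√10)²) = (-26 - 6*√10)⁻²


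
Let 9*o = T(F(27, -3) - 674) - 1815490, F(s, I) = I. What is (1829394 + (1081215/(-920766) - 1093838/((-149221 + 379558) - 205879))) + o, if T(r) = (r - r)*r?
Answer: 7854495898617023/4825734606 ≈ 1.6276e+6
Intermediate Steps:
T(r) = 0 (T(r) = 0*r = 0)
o = -1815490/9 (o = (0 - 1815490)/9 = (⅑)*(-1815490) = -1815490/9 ≈ -2.0172e+5)
(1829394 + (1081215/(-920766) - 1093838/((-149221 + 379558) - 205879))) + o = (1829394 + (1081215/(-920766) - 1093838/((-149221 + 379558) - 205879))) - 1815490/9 = (1829394 + (1081215*(-1/920766) - 1093838/(230337 - 205879))) - 1815490/9 = (1829394 + (-360405/306922 - 1093838/24458)) - 1815490/9 = (1829394 + (-360405/306922 - 1093838*1/24458)) - 1815490/9 = (1829394 + (-360405/306922 - 546919/12229)) - 1815490/9 = (1829394 - 24609838009/536192734) - 1815490/9 = 980883160585187/536192734 - 1815490/9 = 7854495898617023/4825734606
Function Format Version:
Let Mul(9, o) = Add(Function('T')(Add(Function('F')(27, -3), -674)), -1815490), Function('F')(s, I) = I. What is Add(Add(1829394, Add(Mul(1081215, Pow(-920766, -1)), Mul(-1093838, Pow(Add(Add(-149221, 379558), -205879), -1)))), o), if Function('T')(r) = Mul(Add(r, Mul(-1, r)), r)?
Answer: Rational(7854495898617023, 4825734606) ≈ 1.6276e+6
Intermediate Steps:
Function('T')(r) = 0 (Function('T')(r) = Mul(0, r) = 0)
o = Rational(-1815490, 9) (o = Mul(Rational(1, 9), Add(0, -1815490)) = Mul(Rational(1, 9), -1815490) = Rational(-1815490, 9) ≈ -2.0172e+5)
Add(Add(1829394, Add(Mul(1081215, Pow(-920766, -1)), Mul(-1093838, Pow(Add(Add(-149221, 379558), -205879), -1)))), o) = Add(Add(1829394, Add(Mul(1081215, Pow(-920766, -1)), Mul(-1093838, Pow(Add(Add(-149221, 379558), -205879), -1)))), Rational(-1815490, 9)) = Add(Add(1829394, Add(Mul(1081215, Rational(-1, 920766)), Mul(-1093838, Pow(Add(230337, -205879), -1)))), Rational(-1815490, 9)) = Add(Add(1829394, Add(Rational(-360405, 306922), Mul(-1093838, Pow(24458, -1)))), Rational(-1815490, 9)) = Add(Add(1829394, Add(Rational(-360405, 306922), Mul(-1093838, Rational(1, 24458)))), Rational(-1815490, 9)) = Add(Add(1829394, Add(Rational(-360405, 306922), Rational(-546919, 12229))), Rational(-1815490, 9)) = Add(Add(1829394, Rational(-24609838009, 536192734)), Rational(-1815490, 9)) = Add(Rational(980883160585187, 536192734), Rational(-1815490, 9)) = Rational(7854495898617023, 4825734606)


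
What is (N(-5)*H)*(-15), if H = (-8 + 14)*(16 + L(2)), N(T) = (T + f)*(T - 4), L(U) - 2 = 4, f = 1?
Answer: -71280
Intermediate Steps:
L(U) = 6 (L(U) = 2 + 4 = 6)
N(T) = (1 + T)*(-4 + T) (N(T) = (T + 1)*(T - 4) = (1 + T)*(-4 + T))
H = 132 (H = (-8 + 14)*(16 + 6) = 6*22 = 132)
(N(-5)*H)*(-15) = ((-4 + (-5)² - 3*(-5))*132)*(-15) = ((-4 + 25 + 15)*132)*(-15) = (36*132)*(-15) = 4752*(-15) = -71280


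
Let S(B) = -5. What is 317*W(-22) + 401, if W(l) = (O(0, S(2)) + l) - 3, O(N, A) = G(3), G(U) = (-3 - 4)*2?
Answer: -11962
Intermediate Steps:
G(U) = -14 (G(U) = -7*2 = -14)
O(N, A) = -14
W(l) = -17 + l (W(l) = (-14 + l) - 3 = -17 + l)
317*W(-22) + 401 = 317*(-17 - 22) + 401 = 317*(-39) + 401 = -12363 + 401 = -11962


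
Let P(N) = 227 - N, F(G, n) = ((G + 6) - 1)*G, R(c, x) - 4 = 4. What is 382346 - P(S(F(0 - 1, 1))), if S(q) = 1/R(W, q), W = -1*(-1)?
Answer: 3056953/8 ≈ 3.8212e+5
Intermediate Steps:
W = 1
R(c, x) = 8 (R(c, x) = 4 + 4 = 8)
F(G, n) = G*(5 + G) (F(G, n) = ((6 + G) - 1)*G = (5 + G)*G = G*(5 + G))
S(q) = ⅛ (S(q) = 1/8 = ⅛)
382346 - P(S(F(0 - 1, 1))) = 382346 - (227 - 1*⅛) = 382346 - (227 - ⅛) = 382346 - 1*1815/8 = 382346 - 1815/8 = 3056953/8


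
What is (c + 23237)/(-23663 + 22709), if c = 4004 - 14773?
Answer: -2078/159 ≈ -13.069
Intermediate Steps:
c = -10769
(c + 23237)/(-23663 + 22709) = (-10769 + 23237)/(-23663 + 22709) = 12468/(-954) = 12468*(-1/954) = -2078/159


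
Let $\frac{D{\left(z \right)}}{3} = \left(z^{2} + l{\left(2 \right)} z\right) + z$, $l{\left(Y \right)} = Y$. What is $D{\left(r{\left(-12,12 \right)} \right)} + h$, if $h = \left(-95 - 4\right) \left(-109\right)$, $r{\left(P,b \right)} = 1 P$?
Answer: $11115$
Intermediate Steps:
$r{\left(P,b \right)} = P$
$h = 10791$ ($h = \left(-99\right) \left(-109\right) = 10791$)
$D{\left(z \right)} = 3 z^{2} + 9 z$ ($D{\left(z \right)} = 3 \left(\left(z^{2} + 2 z\right) + z\right) = 3 \left(z^{2} + 3 z\right) = 3 z^{2} + 9 z$)
$D{\left(r{\left(-12,12 \right)} \right)} + h = 3 \left(-12\right) \left(3 - 12\right) + 10791 = 3 \left(-12\right) \left(-9\right) + 10791 = 324 + 10791 = 11115$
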